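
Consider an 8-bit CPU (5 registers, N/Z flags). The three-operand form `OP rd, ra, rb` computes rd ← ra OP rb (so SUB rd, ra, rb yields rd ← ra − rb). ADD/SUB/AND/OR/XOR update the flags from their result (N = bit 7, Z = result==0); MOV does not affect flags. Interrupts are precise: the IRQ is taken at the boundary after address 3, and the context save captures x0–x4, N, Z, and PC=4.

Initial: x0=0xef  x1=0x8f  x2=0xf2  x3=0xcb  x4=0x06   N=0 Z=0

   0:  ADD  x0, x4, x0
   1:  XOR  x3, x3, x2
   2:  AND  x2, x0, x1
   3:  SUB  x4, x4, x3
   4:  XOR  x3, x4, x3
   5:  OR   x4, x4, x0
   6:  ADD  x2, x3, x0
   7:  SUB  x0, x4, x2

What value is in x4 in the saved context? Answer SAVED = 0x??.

SAVED = 0xcd

after  0: x0=0xf5 x1=0x8f x2=0xf2 x3=0xcb x4=0x06  N=1 Z=0
after  1: x0=0xf5 x1=0x8f x2=0xf2 x3=0x39 x4=0x06  N=0 Z=0
after  2: x0=0xf5 x1=0x8f x2=0x85 x3=0x39 x4=0x06  N=1 Z=0
after  3: x0=0xf5 x1=0x8f x2=0x85 x3=0x39 x4=0xcd  N=1 Z=0
-- IRQ taken; context saved, return-PC = 4 --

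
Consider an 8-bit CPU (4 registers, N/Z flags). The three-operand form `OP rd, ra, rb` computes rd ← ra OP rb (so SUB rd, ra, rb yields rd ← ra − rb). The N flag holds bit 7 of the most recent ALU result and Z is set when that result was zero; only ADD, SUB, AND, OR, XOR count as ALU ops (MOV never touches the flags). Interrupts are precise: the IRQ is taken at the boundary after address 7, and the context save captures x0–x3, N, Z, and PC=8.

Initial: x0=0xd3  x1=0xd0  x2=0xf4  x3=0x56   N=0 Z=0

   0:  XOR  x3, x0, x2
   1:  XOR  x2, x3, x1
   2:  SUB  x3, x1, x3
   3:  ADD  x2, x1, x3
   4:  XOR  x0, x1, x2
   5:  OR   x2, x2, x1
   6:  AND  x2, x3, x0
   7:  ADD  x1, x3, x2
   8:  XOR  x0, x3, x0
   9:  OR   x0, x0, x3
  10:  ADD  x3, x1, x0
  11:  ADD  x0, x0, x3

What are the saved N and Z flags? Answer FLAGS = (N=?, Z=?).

after  0: x0=0xd3 x1=0xd0 x2=0xf4 x3=0x27  N=0 Z=0
after  1: x0=0xd3 x1=0xd0 x2=0xf7 x3=0x27  N=1 Z=0
after  2: x0=0xd3 x1=0xd0 x2=0xf7 x3=0xa9  N=1 Z=0
after  3: x0=0xd3 x1=0xd0 x2=0x79 x3=0xa9  N=0 Z=0
after  4: x0=0xa9 x1=0xd0 x2=0x79 x3=0xa9  N=1 Z=0
after  5: x0=0xa9 x1=0xd0 x2=0xf9 x3=0xa9  N=1 Z=0
after  6: x0=0xa9 x1=0xd0 x2=0xa9 x3=0xa9  N=1 Z=0
after  7: x0=0xa9 x1=0x52 x2=0xa9 x3=0xa9  N=0 Z=0
-- IRQ taken; context saved, return-PC = 8 --

FLAGS = (N=0, Z=0)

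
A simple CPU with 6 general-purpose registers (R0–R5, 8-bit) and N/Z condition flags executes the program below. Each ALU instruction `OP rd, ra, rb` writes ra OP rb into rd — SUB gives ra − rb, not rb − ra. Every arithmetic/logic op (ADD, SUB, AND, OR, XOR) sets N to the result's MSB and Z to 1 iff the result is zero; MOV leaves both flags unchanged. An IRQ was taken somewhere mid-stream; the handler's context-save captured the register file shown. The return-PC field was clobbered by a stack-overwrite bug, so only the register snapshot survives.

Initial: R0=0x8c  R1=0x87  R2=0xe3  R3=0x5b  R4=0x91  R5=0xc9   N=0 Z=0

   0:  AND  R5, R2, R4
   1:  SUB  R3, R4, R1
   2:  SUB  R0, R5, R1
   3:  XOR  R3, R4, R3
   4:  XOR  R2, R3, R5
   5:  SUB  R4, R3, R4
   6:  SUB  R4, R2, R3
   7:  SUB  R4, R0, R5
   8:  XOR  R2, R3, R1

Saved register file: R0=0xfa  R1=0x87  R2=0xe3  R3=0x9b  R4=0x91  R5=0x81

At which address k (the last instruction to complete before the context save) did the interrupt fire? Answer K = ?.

K = 3

after  0: R0=0x8c R1=0x87 R2=0xe3 R3=0x5b R4=0x91 R5=0x81  N=1 Z=0
after  1: R0=0x8c R1=0x87 R2=0xe3 R3=0x0a R4=0x91 R5=0x81  N=0 Z=0
after  2: R0=0xfa R1=0x87 R2=0xe3 R3=0x0a R4=0x91 R5=0x81  N=1 Z=0
after  3: R0=0xfa R1=0x87 R2=0xe3 R3=0x9b R4=0x91 R5=0x81  N=1 Z=0
-- IRQ taken; context saved, return-PC = 4 --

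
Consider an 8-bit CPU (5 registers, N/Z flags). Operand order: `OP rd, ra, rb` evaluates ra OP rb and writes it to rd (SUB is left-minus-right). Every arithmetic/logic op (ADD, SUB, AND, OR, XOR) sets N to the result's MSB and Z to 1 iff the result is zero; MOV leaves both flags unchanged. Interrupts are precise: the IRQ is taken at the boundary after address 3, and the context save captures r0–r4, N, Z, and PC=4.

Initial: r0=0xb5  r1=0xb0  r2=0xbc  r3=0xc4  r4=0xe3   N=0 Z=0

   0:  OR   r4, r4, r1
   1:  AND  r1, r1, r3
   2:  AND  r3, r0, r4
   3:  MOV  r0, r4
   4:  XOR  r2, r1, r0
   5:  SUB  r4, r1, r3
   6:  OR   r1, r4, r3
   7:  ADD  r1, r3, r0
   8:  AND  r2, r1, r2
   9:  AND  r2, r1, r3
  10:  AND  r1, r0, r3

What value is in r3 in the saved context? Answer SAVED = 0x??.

SAVED = 0xb1

after  0: r0=0xb5 r1=0xb0 r2=0xbc r3=0xc4 r4=0xf3  N=1 Z=0
after  1: r0=0xb5 r1=0x80 r2=0xbc r3=0xc4 r4=0xf3  N=1 Z=0
after  2: r0=0xb5 r1=0x80 r2=0xbc r3=0xb1 r4=0xf3  N=1 Z=0
after  3: r0=0xf3 r1=0x80 r2=0xbc r3=0xb1 r4=0xf3  N=1 Z=0
-- IRQ taken; context saved, return-PC = 4 --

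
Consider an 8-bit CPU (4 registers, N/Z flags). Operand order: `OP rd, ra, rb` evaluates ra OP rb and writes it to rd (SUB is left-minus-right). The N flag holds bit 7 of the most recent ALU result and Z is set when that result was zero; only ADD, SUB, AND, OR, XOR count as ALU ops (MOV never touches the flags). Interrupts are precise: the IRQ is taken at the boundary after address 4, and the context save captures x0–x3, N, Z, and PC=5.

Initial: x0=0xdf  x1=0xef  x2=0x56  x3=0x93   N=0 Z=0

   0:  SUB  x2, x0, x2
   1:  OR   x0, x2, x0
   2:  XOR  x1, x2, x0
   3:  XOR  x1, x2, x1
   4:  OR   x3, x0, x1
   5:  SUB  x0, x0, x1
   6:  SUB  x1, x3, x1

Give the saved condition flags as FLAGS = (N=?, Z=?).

FLAGS = (N=1, Z=0)

after  0: x0=0xdf x1=0xef x2=0x89 x3=0x93  N=1 Z=0
after  1: x0=0xdf x1=0xef x2=0x89 x3=0x93  N=1 Z=0
after  2: x0=0xdf x1=0x56 x2=0x89 x3=0x93  N=0 Z=0
after  3: x0=0xdf x1=0xdf x2=0x89 x3=0x93  N=1 Z=0
after  4: x0=0xdf x1=0xdf x2=0x89 x3=0xdf  N=1 Z=0
-- IRQ taken; context saved, return-PC = 5 --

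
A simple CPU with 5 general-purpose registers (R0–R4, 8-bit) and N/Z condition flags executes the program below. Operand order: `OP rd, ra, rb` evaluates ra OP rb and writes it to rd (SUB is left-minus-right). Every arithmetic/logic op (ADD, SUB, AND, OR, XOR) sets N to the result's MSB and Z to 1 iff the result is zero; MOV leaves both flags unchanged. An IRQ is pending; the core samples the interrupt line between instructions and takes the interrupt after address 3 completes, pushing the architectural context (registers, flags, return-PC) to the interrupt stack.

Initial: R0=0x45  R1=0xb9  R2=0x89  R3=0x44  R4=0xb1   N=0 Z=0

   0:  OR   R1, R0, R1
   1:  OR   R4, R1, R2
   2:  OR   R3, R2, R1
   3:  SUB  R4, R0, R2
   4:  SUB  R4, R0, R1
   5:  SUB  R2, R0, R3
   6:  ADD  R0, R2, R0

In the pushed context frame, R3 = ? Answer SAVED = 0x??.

after  0: R0=0x45 R1=0xfd R2=0x89 R3=0x44 R4=0xb1  N=1 Z=0
after  1: R0=0x45 R1=0xfd R2=0x89 R3=0x44 R4=0xfd  N=1 Z=0
after  2: R0=0x45 R1=0xfd R2=0x89 R3=0xfd R4=0xfd  N=1 Z=0
after  3: R0=0x45 R1=0xfd R2=0x89 R3=0xfd R4=0xbc  N=1 Z=0
-- IRQ taken; context saved, return-PC = 4 --

SAVED = 0xfd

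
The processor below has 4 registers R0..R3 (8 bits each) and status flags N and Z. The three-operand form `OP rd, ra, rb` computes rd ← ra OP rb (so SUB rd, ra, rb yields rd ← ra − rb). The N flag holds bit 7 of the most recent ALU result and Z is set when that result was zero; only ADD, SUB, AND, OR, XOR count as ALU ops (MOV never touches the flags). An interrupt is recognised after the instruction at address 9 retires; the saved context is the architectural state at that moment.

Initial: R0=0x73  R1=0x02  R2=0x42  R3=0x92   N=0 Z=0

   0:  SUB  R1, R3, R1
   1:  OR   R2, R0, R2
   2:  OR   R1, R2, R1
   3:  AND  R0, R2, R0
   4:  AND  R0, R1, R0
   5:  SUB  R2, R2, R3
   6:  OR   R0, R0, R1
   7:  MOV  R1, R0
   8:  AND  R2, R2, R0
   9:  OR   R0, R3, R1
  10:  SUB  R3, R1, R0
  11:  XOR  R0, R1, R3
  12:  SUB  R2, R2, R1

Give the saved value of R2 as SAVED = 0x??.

after  0: R0=0x73 R1=0x90 R2=0x42 R3=0x92  N=1 Z=0
after  1: R0=0x73 R1=0x90 R2=0x73 R3=0x92  N=0 Z=0
after  2: R0=0x73 R1=0xf3 R2=0x73 R3=0x92  N=1 Z=0
after  3: R0=0x73 R1=0xf3 R2=0x73 R3=0x92  N=0 Z=0
after  4: R0=0x73 R1=0xf3 R2=0x73 R3=0x92  N=0 Z=0
after  5: R0=0x73 R1=0xf3 R2=0xe1 R3=0x92  N=1 Z=0
after  6: R0=0xf3 R1=0xf3 R2=0xe1 R3=0x92  N=1 Z=0
after  7: R0=0xf3 R1=0xf3 R2=0xe1 R3=0x92  N=1 Z=0
after  8: R0=0xf3 R1=0xf3 R2=0xe1 R3=0x92  N=1 Z=0
after  9: R0=0xf3 R1=0xf3 R2=0xe1 R3=0x92  N=1 Z=0
-- IRQ taken; context saved, return-PC = 10 --

SAVED = 0xe1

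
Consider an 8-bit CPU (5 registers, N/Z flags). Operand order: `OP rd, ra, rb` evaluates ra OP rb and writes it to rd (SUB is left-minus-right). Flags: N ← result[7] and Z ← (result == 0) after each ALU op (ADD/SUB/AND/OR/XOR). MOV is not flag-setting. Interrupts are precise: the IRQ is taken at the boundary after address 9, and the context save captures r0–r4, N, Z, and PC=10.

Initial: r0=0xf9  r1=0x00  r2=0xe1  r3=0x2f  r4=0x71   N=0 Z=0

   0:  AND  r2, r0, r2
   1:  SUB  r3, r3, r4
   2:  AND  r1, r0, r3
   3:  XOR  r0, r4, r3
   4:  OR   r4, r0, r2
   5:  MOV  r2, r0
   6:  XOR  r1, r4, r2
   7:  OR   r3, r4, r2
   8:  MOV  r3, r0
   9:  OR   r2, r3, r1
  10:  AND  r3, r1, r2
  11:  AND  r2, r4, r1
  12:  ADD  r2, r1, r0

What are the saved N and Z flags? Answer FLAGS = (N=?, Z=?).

FLAGS = (N=1, Z=0)

after  0: r0=0xf9 r1=0x00 r2=0xe1 r3=0x2f r4=0x71  N=1 Z=0
after  1: r0=0xf9 r1=0x00 r2=0xe1 r3=0xbe r4=0x71  N=1 Z=0
after  2: r0=0xf9 r1=0xb8 r2=0xe1 r3=0xbe r4=0x71  N=1 Z=0
after  3: r0=0xcf r1=0xb8 r2=0xe1 r3=0xbe r4=0x71  N=1 Z=0
after  4: r0=0xcf r1=0xb8 r2=0xe1 r3=0xbe r4=0xef  N=1 Z=0
after  5: r0=0xcf r1=0xb8 r2=0xcf r3=0xbe r4=0xef  N=1 Z=0
after  6: r0=0xcf r1=0x20 r2=0xcf r3=0xbe r4=0xef  N=0 Z=0
after  7: r0=0xcf r1=0x20 r2=0xcf r3=0xef r4=0xef  N=1 Z=0
after  8: r0=0xcf r1=0x20 r2=0xcf r3=0xcf r4=0xef  N=1 Z=0
after  9: r0=0xcf r1=0x20 r2=0xef r3=0xcf r4=0xef  N=1 Z=0
-- IRQ taken; context saved, return-PC = 10 --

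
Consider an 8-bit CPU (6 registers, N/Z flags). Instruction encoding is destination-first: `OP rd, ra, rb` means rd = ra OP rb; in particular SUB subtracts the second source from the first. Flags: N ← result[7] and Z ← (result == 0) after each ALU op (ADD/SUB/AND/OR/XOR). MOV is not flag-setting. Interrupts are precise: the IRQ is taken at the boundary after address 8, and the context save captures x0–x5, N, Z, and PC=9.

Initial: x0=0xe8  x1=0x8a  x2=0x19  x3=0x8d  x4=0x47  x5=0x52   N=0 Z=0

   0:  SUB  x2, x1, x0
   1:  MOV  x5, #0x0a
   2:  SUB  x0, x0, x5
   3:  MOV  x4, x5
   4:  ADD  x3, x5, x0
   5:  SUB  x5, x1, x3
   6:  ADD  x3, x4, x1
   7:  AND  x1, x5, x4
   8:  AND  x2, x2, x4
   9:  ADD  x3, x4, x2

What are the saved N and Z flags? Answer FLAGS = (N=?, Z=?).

FLAGS = (N=0, Z=0)

after  0: x0=0xe8 x1=0x8a x2=0xa2 x3=0x8d x4=0x47 x5=0x52  N=1 Z=0
after  1: x0=0xe8 x1=0x8a x2=0xa2 x3=0x8d x4=0x47 x5=0x0a  N=1 Z=0
after  2: x0=0xde x1=0x8a x2=0xa2 x3=0x8d x4=0x47 x5=0x0a  N=1 Z=0
after  3: x0=0xde x1=0x8a x2=0xa2 x3=0x8d x4=0x0a x5=0x0a  N=1 Z=0
after  4: x0=0xde x1=0x8a x2=0xa2 x3=0xe8 x4=0x0a x5=0x0a  N=1 Z=0
after  5: x0=0xde x1=0x8a x2=0xa2 x3=0xe8 x4=0x0a x5=0xa2  N=1 Z=0
after  6: x0=0xde x1=0x8a x2=0xa2 x3=0x94 x4=0x0a x5=0xa2  N=1 Z=0
after  7: x0=0xde x1=0x02 x2=0xa2 x3=0x94 x4=0x0a x5=0xa2  N=0 Z=0
after  8: x0=0xde x1=0x02 x2=0x02 x3=0x94 x4=0x0a x5=0xa2  N=0 Z=0
-- IRQ taken; context saved, return-PC = 9 --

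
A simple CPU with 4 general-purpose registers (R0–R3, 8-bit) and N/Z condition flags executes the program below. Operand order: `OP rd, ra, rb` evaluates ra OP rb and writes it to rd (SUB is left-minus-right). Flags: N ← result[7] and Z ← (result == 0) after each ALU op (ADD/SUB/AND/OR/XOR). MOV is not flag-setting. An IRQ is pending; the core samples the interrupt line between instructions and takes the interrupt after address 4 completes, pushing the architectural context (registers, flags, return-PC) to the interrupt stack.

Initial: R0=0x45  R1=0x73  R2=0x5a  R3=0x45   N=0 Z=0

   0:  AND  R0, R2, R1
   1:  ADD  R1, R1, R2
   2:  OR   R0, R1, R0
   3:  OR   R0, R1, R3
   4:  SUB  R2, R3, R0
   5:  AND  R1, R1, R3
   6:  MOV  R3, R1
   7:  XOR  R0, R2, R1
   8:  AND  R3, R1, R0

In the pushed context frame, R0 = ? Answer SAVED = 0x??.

SAVED = 0xcd

after  0: R0=0x52 R1=0x73 R2=0x5a R3=0x45  N=0 Z=0
after  1: R0=0x52 R1=0xcd R2=0x5a R3=0x45  N=1 Z=0
after  2: R0=0xdf R1=0xcd R2=0x5a R3=0x45  N=1 Z=0
after  3: R0=0xcd R1=0xcd R2=0x5a R3=0x45  N=1 Z=0
after  4: R0=0xcd R1=0xcd R2=0x78 R3=0x45  N=0 Z=0
-- IRQ taken; context saved, return-PC = 5 --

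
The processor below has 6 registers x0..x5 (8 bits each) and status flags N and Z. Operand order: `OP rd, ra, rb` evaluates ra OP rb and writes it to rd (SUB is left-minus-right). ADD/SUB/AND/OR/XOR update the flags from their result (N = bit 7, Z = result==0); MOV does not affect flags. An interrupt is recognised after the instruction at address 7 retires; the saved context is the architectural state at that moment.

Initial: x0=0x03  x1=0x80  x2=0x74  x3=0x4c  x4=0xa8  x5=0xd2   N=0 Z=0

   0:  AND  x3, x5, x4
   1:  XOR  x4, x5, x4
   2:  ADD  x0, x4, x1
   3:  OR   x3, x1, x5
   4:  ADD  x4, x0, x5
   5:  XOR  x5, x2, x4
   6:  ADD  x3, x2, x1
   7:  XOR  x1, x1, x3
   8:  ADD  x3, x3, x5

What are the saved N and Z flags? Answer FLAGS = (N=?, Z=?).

FLAGS = (N=0, Z=0)

after  0: x0=0x03 x1=0x80 x2=0x74 x3=0x80 x4=0xa8 x5=0xd2  N=1 Z=0
after  1: x0=0x03 x1=0x80 x2=0x74 x3=0x80 x4=0x7a x5=0xd2  N=0 Z=0
after  2: x0=0xfa x1=0x80 x2=0x74 x3=0x80 x4=0x7a x5=0xd2  N=1 Z=0
after  3: x0=0xfa x1=0x80 x2=0x74 x3=0xd2 x4=0x7a x5=0xd2  N=1 Z=0
after  4: x0=0xfa x1=0x80 x2=0x74 x3=0xd2 x4=0xcc x5=0xd2  N=1 Z=0
after  5: x0=0xfa x1=0x80 x2=0x74 x3=0xd2 x4=0xcc x5=0xb8  N=1 Z=0
after  6: x0=0xfa x1=0x80 x2=0x74 x3=0xf4 x4=0xcc x5=0xb8  N=1 Z=0
after  7: x0=0xfa x1=0x74 x2=0x74 x3=0xf4 x4=0xcc x5=0xb8  N=0 Z=0
-- IRQ taken; context saved, return-PC = 8 --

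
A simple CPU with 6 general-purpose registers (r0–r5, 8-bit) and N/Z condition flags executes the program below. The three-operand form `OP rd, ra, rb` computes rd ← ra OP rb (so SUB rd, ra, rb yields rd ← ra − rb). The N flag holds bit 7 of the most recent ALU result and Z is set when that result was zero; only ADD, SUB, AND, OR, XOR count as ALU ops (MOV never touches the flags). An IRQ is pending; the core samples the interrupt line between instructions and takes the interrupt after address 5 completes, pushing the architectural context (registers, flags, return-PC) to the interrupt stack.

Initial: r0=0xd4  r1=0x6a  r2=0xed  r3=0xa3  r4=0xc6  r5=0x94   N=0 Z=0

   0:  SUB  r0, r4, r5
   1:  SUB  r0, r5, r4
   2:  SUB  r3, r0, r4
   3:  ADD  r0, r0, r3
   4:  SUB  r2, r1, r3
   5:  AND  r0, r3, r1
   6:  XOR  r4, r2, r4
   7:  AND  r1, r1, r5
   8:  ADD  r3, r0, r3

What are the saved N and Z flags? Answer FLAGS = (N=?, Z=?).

FLAGS = (N=0, Z=0)

after  0: r0=0x32 r1=0x6a r2=0xed r3=0xa3 r4=0xc6 r5=0x94  N=0 Z=0
after  1: r0=0xce r1=0x6a r2=0xed r3=0xa3 r4=0xc6 r5=0x94  N=1 Z=0
after  2: r0=0xce r1=0x6a r2=0xed r3=0x08 r4=0xc6 r5=0x94  N=0 Z=0
after  3: r0=0xd6 r1=0x6a r2=0xed r3=0x08 r4=0xc6 r5=0x94  N=1 Z=0
after  4: r0=0xd6 r1=0x6a r2=0x62 r3=0x08 r4=0xc6 r5=0x94  N=0 Z=0
after  5: r0=0x08 r1=0x6a r2=0x62 r3=0x08 r4=0xc6 r5=0x94  N=0 Z=0
-- IRQ taken; context saved, return-PC = 6 --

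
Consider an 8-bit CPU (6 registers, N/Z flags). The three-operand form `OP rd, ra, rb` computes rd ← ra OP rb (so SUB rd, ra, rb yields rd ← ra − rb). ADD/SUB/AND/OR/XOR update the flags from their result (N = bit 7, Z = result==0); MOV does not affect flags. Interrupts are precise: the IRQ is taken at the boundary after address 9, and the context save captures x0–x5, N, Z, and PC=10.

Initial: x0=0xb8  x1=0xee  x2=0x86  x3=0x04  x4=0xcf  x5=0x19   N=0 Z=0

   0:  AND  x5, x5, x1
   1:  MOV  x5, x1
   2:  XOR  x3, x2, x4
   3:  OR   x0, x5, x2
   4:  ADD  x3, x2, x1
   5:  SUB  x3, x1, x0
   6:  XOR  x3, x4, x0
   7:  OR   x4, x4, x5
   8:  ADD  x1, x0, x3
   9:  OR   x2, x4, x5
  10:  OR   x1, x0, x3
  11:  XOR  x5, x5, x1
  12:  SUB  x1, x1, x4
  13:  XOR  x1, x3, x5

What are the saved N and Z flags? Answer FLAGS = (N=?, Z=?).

FLAGS = (N=1, Z=0)

after  0: x0=0xb8 x1=0xee x2=0x86 x3=0x04 x4=0xcf x5=0x08  N=0 Z=0
after  1: x0=0xb8 x1=0xee x2=0x86 x3=0x04 x4=0xcf x5=0xee  N=0 Z=0
after  2: x0=0xb8 x1=0xee x2=0x86 x3=0x49 x4=0xcf x5=0xee  N=0 Z=0
after  3: x0=0xee x1=0xee x2=0x86 x3=0x49 x4=0xcf x5=0xee  N=1 Z=0
after  4: x0=0xee x1=0xee x2=0x86 x3=0x74 x4=0xcf x5=0xee  N=0 Z=0
after  5: x0=0xee x1=0xee x2=0x86 x3=0x00 x4=0xcf x5=0xee  N=0 Z=1
after  6: x0=0xee x1=0xee x2=0x86 x3=0x21 x4=0xcf x5=0xee  N=0 Z=0
after  7: x0=0xee x1=0xee x2=0x86 x3=0x21 x4=0xef x5=0xee  N=1 Z=0
after  8: x0=0xee x1=0x0f x2=0x86 x3=0x21 x4=0xef x5=0xee  N=0 Z=0
after  9: x0=0xee x1=0x0f x2=0xef x3=0x21 x4=0xef x5=0xee  N=1 Z=0
-- IRQ taken; context saved, return-PC = 10 --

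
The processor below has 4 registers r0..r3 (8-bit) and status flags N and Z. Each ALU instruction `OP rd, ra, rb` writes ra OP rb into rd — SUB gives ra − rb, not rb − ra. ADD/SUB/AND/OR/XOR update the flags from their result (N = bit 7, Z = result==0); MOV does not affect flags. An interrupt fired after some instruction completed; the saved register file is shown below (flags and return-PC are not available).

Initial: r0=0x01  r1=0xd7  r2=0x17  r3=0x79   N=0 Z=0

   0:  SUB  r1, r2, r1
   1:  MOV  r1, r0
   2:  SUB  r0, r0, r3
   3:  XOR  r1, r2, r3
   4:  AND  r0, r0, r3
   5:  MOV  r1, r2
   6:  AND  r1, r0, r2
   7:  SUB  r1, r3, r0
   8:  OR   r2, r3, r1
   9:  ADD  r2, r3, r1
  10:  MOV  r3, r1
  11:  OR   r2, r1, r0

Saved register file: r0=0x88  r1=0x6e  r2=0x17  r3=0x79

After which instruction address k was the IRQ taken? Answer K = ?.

K = 3

after  0: r0=0x01 r1=0x40 r2=0x17 r3=0x79  N=0 Z=0
after  1: r0=0x01 r1=0x01 r2=0x17 r3=0x79  N=0 Z=0
after  2: r0=0x88 r1=0x01 r2=0x17 r3=0x79  N=1 Z=0
after  3: r0=0x88 r1=0x6e r2=0x17 r3=0x79  N=0 Z=0
-- IRQ taken; context saved, return-PC = 4 --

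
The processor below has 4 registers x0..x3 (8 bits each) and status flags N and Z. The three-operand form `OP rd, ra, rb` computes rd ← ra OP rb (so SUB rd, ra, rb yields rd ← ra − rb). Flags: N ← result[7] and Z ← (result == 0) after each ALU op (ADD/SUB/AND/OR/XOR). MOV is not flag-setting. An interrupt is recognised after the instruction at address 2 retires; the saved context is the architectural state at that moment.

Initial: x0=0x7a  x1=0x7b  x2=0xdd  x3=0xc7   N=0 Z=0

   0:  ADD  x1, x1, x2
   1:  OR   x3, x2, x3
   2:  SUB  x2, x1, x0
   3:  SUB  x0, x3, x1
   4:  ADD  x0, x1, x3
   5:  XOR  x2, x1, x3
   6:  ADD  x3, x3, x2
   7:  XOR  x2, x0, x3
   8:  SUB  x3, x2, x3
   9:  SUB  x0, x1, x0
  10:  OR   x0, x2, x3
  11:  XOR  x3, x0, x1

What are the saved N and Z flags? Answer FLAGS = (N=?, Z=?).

after  0: x0=0x7a x1=0x58 x2=0xdd x3=0xc7  N=0 Z=0
after  1: x0=0x7a x1=0x58 x2=0xdd x3=0xdf  N=1 Z=0
after  2: x0=0x7a x1=0x58 x2=0xde x3=0xdf  N=1 Z=0
-- IRQ taken; context saved, return-PC = 3 --

FLAGS = (N=1, Z=0)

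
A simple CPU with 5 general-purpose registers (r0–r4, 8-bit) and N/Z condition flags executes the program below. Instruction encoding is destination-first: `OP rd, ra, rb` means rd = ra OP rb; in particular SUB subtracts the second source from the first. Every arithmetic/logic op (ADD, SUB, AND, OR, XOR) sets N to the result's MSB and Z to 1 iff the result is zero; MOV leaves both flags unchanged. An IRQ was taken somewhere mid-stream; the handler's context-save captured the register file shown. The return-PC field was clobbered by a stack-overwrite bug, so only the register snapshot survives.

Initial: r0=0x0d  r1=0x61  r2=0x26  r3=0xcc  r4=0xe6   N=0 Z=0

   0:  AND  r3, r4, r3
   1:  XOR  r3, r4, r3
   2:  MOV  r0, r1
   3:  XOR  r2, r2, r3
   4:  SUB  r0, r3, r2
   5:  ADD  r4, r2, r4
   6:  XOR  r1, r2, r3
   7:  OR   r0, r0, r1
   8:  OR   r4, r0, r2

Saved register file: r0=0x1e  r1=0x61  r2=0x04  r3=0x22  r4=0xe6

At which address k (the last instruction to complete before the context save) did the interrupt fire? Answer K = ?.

after  0: r0=0x0d r1=0x61 r2=0x26 r3=0xc4 r4=0xe6  N=1 Z=0
after  1: r0=0x0d r1=0x61 r2=0x26 r3=0x22 r4=0xe6  N=0 Z=0
after  2: r0=0x61 r1=0x61 r2=0x26 r3=0x22 r4=0xe6  N=0 Z=0
after  3: r0=0x61 r1=0x61 r2=0x04 r3=0x22 r4=0xe6  N=0 Z=0
after  4: r0=0x1e r1=0x61 r2=0x04 r3=0x22 r4=0xe6  N=0 Z=0
-- IRQ taken; context saved, return-PC = 5 --

K = 4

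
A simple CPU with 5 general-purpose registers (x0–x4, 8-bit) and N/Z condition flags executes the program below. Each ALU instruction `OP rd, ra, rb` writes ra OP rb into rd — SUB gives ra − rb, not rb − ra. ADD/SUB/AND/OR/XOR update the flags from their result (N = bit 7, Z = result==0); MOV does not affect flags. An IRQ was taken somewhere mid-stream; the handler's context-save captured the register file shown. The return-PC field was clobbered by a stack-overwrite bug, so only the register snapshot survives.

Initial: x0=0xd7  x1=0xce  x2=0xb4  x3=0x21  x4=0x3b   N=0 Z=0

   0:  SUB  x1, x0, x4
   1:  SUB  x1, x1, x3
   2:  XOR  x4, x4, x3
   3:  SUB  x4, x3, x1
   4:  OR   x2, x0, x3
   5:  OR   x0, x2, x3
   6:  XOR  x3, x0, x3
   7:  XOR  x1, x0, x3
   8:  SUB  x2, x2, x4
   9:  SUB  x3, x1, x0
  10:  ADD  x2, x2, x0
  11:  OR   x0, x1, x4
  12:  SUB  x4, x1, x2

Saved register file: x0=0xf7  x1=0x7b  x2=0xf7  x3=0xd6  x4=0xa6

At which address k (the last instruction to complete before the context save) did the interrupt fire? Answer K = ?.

after  0: x0=0xd7 x1=0x9c x2=0xb4 x3=0x21 x4=0x3b  N=1 Z=0
after  1: x0=0xd7 x1=0x7b x2=0xb4 x3=0x21 x4=0x3b  N=0 Z=0
after  2: x0=0xd7 x1=0x7b x2=0xb4 x3=0x21 x4=0x1a  N=0 Z=0
after  3: x0=0xd7 x1=0x7b x2=0xb4 x3=0x21 x4=0xa6  N=1 Z=0
after  4: x0=0xd7 x1=0x7b x2=0xf7 x3=0x21 x4=0xa6  N=1 Z=0
after  5: x0=0xf7 x1=0x7b x2=0xf7 x3=0x21 x4=0xa6  N=1 Z=0
after  6: x0=0xf7 x1=0x7b x2=0xf7 x3=0xd6 x4=0xa6  N=1 Z=0
-- IRQ taken; context saved, return-PC = 7 --

K = 6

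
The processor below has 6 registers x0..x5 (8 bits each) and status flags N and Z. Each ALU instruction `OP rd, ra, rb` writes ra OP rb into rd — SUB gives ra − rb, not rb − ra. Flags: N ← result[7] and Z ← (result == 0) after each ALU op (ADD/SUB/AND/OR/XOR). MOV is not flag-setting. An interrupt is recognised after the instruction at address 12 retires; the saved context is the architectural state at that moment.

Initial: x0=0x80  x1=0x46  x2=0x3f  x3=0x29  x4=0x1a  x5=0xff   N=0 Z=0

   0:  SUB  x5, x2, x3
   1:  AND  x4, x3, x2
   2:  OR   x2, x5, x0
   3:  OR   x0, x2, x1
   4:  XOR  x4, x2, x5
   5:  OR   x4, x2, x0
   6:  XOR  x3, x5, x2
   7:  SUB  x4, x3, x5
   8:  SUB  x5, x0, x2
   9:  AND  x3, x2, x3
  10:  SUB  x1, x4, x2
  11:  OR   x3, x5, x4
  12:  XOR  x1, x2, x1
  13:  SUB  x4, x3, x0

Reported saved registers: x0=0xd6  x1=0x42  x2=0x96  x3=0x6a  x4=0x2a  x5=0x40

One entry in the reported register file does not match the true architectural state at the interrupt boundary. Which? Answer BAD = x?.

after  0: x0=0x80 x1=0x46 x2=0x3f x3=0x29 x4=0x1a x5=0x16  N=0 Z=0
after  1: x0=0x80 x1=0x46 x2=0x3f x3=0x29 x4=0x29 x5=0x16  N=0 Z=0
after  2: x0=0x80 x1=0x46 x2=0x96 x3=0x29 x4=0x29 x5=0x16  N=1 Z=0
after  3: x0=0xd6 x1=0x46 x2=0x96 x3=0x29 x4=0x29 x5=0x16  N=1 Z=0
after  4: x0=0xd6 x1=0x46 x2=0x96 x3=0x29 x4=0x80 x5=0x16  N=1 Z=0
after  5: x0=0xd6 x1=0x46 x2=0x96 x3=0x29 x4=0xd6 x5=0x16  N=1 Z=0
after  6: x0=0xd6 x1=0x46 x2=0x96 x3=0x80 x4=0xd6 x5=0x16  N=1 Z=0
after  7: x0=0xd6 x1=0x46 x2=0x96 x3=0x80 x4=0x6a x5=0x16  N=0 Z=0
after  8: x0=0xd6 x1=0x46 x2=0x96 x3=0x80 x4=0x6a x5=0x40  N=0 Z=0
after  9: x0=0xd6 x1=0x46 x2=0x96 x3=0x80 x4=0x6a x5=0x40  N=1 Z=0
after 10: x0=0xd6 x1=0xd4 x2=0x96 x3=0x80 x4=0x6a x5=0x40  N=1 Z=0
after 11: x0=0xd6 x1=0xd4 x2=0x96 x3=0x6a x4=0x6a x5=0x40  N=0 Z=0
after 12: x0=0xd6 x1=0x42 x2=0x96 x3=0x6a x4=0x6a x5=0x40  N=0 Z=0
-- IRQ taken; context saved, return-PC = 13 --
mismatch: x4: reported 0x2a vs actual 0x6a

BAD = x4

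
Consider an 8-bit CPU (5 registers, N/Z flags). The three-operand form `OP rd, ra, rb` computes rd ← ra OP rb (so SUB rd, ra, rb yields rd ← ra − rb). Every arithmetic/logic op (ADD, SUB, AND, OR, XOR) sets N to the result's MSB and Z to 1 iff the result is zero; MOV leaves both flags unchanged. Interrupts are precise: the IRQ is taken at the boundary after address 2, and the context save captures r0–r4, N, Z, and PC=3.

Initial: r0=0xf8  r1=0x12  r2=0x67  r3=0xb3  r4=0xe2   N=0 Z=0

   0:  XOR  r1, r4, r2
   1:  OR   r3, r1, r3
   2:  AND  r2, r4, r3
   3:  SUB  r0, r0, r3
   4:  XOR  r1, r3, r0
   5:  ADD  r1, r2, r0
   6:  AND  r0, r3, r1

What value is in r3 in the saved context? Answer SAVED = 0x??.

SAVED = 0xb7

after  0: r0=0xf8 r1=0x85 r2=0x67 r3=0xb3 r4=0xe2  N=1 Z=0
after  1: r0=0xf8 r1=0x85 r2=0x67 r3=0xb7 r4=0xe2  N=1 Z=0
after  2: r0=0xf8 r1=0x85 r2=0xa2 r3=0xb7 r4=0xe2  N=1 Z=0
-- IRQ taken; context saved, return-PC = 3 --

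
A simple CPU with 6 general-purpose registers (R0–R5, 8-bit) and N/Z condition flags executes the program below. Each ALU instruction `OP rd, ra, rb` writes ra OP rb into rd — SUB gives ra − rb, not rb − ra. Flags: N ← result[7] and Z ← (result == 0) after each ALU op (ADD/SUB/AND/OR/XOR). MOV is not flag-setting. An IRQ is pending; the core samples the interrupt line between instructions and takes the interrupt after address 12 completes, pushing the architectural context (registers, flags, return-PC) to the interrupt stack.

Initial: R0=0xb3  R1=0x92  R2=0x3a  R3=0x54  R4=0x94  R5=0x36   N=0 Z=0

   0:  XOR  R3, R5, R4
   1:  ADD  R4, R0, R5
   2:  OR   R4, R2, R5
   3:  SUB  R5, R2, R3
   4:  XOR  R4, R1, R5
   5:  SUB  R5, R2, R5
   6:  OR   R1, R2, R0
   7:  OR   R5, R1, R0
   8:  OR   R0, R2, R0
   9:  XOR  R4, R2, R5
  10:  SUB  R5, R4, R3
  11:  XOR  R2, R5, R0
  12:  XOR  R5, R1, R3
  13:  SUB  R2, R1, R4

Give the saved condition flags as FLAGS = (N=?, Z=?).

FLAGS = (N=0, Z=0)

after  0: R0=0xb3 R1=0x92 R2=0x3a R3=0xa2 R4=0x94 R5=0x36  N=1 Z=0
after  1: R0=0xb3 R1=0x92 R2=0x3a R3=0xa2 R4=0xe9 R5=0x36  N=1 Z=0
after  2: R0=0xb3 R1=0x92 R2=0x3a R3=0xa2 R4=0x3e R5=0x36  N=0 Z=0
after  3: R0=0xb3 R1=0x92 R2=0x3a R3=0xa2 R4=0x3e R5=0x98  N=1 Z=0
after  4: R0=0xb3 R1=0x92 R2=0x3a R3=0xa2 R4=0x0a R5=0x98  N=0 Z=0
after  5: R0=0xb3 R1=0x92 R2=0x3a R3=0xa2 R4=0x0a R5=0xa2  N=1 Z=0
after  6: R0=0xb3 R1=0xbb R2=0x3a R3=0xa2 R4=0x0a R5=0xa2  N=1 Z=0
after  7: R0=0xb3 R1=0xbb R2=0x3a R3=0xa2 R4=0x0a R5=0xbb  N=1 Z=0
after  8: R0=0xbb R1=0xbb R2=0x3a R3=0xa2 R4=0x0a R5=0xbb  N=1 Z=0
after  9: R0=0xbb R1=0xbb R2=0x3a R3=0xa2 R4=0x81 R5=0xbb  N=1 Z=0
after 10: R0=0xbb R1=0xbb R2=0x3a R3=0xa2 R4=0x81 R5=0xdf  N=1 Z=0
after 11: R0=0xbb R1=0xbb R2=0x64 R3=0xa2 R4=0x81 R5=0xdf  N=0 Z=0
after 12: R0=0xbb R1=0xbb R2=0x64 R3=0xa2 R4=0x81 R5=0x19  N=0 Z=0
-- IRQ taken; context saved, return-PC = 13 --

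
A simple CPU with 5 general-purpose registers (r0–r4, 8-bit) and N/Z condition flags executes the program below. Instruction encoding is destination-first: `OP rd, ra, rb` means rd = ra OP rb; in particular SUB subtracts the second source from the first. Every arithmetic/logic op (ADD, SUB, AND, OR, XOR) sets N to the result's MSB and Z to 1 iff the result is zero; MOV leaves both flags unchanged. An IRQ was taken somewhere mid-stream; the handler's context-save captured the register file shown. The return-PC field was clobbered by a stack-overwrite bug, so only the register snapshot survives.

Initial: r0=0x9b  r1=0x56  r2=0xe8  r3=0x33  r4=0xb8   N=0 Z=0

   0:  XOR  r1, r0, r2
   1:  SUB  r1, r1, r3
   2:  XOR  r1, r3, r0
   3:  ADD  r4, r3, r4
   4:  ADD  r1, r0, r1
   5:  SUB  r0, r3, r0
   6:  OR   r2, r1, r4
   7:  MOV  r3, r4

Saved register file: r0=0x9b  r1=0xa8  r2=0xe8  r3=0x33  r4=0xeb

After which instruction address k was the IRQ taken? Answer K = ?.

after  0: r0=0x9b r1=0x73 r2=0xe8 r3=0x33 r4=0xb8  N=0 Z=0
after  1: r0=0x9b r1=0x40 r2=0xe8 r3=0x33 r4=0xb8  N=0 Z=0
after  2: r0=0x9b r1=0xa8 r2=0xe8 r3=0x33 r4=0xb8  N=1 Z=0
after  3: r0=0x9b r1=0xa8 r2=0xe8 r3=0x33 r4=0xeb  N=1 Z=0
-- IRQ taken; context saved, return-PC = 4 --

K = 3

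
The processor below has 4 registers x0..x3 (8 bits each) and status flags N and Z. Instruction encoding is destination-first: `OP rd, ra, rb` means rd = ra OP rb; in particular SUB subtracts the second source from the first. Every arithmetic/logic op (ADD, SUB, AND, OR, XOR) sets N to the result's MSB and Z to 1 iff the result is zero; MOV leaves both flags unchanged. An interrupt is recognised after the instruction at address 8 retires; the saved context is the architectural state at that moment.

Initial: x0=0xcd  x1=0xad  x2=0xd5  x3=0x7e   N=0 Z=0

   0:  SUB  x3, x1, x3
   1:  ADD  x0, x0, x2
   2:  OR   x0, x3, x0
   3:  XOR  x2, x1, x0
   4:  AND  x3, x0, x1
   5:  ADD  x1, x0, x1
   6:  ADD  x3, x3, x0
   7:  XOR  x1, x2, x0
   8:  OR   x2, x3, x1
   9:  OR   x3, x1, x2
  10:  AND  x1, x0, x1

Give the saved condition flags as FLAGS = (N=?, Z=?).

after  0: x0=0xcd x1=0xad x2=0xd5 x3=0x2f  N=0 Z=0
after  1: x0=0xa2 x1=0xad x2=0xd5 x3=0x2f  N=1 Z=0
after  2: x0=0xaf x1=0xad x2=0xd5 x3=0x2f  N=1 Z=0
after  3: x0=0xaf x1=0xad x2=0x02 x3=0x2f  N=0 Z=0
after  4: x0=0xaf x1=0xad x2=0x02 x3=0xad  N=1 Z=0
after  5: x0=0xaf x1=0x5c x2=0x02 x3=0xad  N=0 Z=0
after  6: x0=0xaf x1=0x5c x2=0x02 x3=0x5c  N=0 Z=0
after  7: x0=0xaf x1=0xad x2=0x02 x3=0x5c  N=1 Z=0
after  8: x0=0xaf x1=0xad x2=0xfd x3=0x5c  N=1 Z=0
-- IRQ taken; context saved, return-PC = 9 --

FLAGS = (N=1, Z=0)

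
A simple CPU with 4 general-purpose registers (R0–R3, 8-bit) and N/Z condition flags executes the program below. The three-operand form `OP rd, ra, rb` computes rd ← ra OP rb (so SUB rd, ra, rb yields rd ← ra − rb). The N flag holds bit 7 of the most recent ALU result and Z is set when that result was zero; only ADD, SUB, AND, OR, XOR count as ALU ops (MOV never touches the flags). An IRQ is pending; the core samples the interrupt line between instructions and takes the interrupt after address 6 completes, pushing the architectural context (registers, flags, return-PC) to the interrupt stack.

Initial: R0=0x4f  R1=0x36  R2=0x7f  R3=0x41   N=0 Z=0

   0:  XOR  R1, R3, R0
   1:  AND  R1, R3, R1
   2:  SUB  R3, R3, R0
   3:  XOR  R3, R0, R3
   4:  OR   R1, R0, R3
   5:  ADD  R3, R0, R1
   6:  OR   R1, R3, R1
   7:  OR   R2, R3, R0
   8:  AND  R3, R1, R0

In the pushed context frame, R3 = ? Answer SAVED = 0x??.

after  0: R0=0x4f R1=0x0e R2=0x7f R3=0x41  N=0 Z=0
after  1: R0=0x4f R1=0x00 R2=0x7f R3=0x41  N=0 Z=1
after  2: R0=0x4f R1=0x00 R2=0x7f R3=0xf2  N=1 Z=0
after  3: R0=0x4f R1=0x00 R2=0x7f R3=0xbd  N=1 Z=0
after  4: R0=0x4f R1=0xff R2=0x7f R3=0xbd  N=1 Z=0
after  5: R0=0x4f R1=0xff R2=0x7f R3=0x4e  N=0 Z=0
after  6: R0=0x4f R1=0xff R2=0x7f R3=0x4e  N=1 Z=0
-- IRQ taken; context saved, return-PC = 7 --

SAVED = 0x4e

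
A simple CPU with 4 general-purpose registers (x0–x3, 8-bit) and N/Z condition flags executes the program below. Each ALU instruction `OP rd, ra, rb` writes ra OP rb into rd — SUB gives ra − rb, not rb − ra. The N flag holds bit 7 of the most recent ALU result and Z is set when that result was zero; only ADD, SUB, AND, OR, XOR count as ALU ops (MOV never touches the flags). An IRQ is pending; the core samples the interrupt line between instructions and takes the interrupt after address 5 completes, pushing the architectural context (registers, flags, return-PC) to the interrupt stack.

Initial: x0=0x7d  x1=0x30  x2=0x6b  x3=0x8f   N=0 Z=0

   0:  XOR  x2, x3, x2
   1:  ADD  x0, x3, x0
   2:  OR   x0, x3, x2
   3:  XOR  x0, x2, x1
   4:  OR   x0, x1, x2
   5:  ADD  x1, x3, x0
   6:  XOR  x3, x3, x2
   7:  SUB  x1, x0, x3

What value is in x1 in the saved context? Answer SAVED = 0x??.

after  0: x0=0x7d x1=0x30 x2=0xe4 x3=0x8f  N=1 Z=0
after  1: x0=0x0c x1=0x30 x2=0xe4 x3=0x8f  N=0 Z=0
after  2: x0=0xef x1=0x30 x2=0xe4 x3=0x8f  N=1 Z=0
after  3: x0=0xd4 x1=0x30 x2=0xe4 x3=0x8f  N=1 Z=0
after  4: x0=0xf4 x1=0x30 x2=0xe4 x3=0x8f  N=1 Z=0
after  5: x0=0xf4 x1=0x83 x2=0xe4 x3=0x8f  N=1 Z=0
-- IRQ taken; context saved, return-PC = 6 --

SAVED = 0x83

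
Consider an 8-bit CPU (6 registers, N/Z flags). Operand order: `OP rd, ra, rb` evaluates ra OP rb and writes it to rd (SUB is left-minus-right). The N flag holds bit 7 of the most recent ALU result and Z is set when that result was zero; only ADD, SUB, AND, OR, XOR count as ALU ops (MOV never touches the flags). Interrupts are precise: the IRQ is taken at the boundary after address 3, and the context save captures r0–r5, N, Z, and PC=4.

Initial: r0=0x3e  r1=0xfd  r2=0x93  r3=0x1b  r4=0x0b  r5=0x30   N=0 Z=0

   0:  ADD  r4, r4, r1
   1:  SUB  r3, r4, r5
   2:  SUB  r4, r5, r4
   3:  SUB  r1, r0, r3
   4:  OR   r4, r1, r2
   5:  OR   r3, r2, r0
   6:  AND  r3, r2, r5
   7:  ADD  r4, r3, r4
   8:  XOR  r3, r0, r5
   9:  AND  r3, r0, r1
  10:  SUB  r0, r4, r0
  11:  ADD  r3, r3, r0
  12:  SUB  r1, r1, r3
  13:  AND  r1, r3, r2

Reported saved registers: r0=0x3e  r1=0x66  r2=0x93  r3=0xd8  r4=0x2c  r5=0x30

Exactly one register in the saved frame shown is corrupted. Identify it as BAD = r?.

BAD = r4

after  0: r0=0x3e r1=0xfd r2=0x93 r3=0x1b r4=0x08 r5=0x30  N=0 Z=0
after  1: r0=0x3e r1=0xfd r2=0x93 r3=0xd8 r4=0x08 r5=0x30  N=1 Z=0
after  2: r0=0x3e r1=0xfd r2=0x93 r3=0xd8 r4=0x28 r5=0x30  N=0 Z=0
after  3: r0=0x3e r1=0x66 r2=0x93 r3=0xd8 r4=0x28 r5=0x30  N=0 Z=0
-- IRQ taken; context saved, return-PC = 4 --
mismatch: r4: reported 0x2c vs actual 0x28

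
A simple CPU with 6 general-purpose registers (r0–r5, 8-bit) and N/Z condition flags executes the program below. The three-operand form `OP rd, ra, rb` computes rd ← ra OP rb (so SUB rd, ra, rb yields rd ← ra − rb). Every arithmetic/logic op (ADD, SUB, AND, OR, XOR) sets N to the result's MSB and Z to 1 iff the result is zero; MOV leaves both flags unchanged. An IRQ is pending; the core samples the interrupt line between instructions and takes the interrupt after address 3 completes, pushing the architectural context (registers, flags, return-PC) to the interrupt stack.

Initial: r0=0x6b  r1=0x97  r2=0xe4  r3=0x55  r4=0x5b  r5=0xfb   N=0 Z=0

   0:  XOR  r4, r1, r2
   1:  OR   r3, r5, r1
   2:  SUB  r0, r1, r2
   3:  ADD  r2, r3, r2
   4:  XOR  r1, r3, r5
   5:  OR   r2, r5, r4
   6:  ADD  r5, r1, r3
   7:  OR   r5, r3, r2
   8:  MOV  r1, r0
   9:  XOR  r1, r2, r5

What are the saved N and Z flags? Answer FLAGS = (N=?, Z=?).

FLAGS = (N=1, Z=0)

after  0: r0=0x6b r1=0x97 r2=0xe4 r3=0x55 r4=0x73 r5=0xfb  N=0 Z=0
after  1: r0=0x6b r1=0x97 r2=0xe4 r3=0xff r4=0x73 r5=0xfb  N=1 Z=0
after  2: r0=0xb3 r1=0x97 r2=0xe4 r3=0xff r4=0x73 r5=0xfb  N=1 Z=0
after  3: r0=0xb3 r1=0x97 r2=0xe3 r3=0xff r4=0x73 r5=0xfb  N=1 Z=0
-- IRQ taken; context saved, return-PC = 4 --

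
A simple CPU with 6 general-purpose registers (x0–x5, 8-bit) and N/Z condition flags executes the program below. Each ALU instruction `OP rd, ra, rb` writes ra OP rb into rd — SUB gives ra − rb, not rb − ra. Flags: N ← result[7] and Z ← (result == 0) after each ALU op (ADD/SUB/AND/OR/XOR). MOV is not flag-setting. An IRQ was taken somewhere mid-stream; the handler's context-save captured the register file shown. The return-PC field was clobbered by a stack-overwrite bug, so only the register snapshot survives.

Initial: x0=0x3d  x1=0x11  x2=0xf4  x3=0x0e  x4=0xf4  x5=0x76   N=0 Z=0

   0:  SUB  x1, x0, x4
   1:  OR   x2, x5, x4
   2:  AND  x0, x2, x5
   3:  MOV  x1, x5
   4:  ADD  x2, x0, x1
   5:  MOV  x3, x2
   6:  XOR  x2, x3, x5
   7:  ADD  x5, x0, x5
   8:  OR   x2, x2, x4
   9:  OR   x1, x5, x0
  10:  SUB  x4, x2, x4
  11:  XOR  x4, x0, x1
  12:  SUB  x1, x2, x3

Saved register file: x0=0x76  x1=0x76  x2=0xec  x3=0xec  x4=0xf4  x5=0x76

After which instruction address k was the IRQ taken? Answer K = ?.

K = 5

after  0: x0=0x3d x1=0x49 x2=0xf4 x3=0x0e x4=0xf4 x5=0x76  N=0 Z=0
after  1: x0=0x3d x1=0x49 x2=0xf6 x3=0x0e x4=0xf4 x5=0x76  N=1 Z=0
after  2: x0=0x76 x1=0x49 x2=0xf6 x3=0x0e x4=0xf4 x5=0x76  N=0 Z=0
after  3: x0=0x76 x1=0x76 x2=0xf6 x3=0x0e x4=0xf4 x5=0x76  N=0 Z=0
after  4: x0=0x76 x1=0x76 x2=0xec x3=0x0e x4=0xf4 x5=0x76  N=1 Z=0
after  5: x0=0x76 x1=0x76 x2=0xec x3=0xec x4=0xf4 x5=0x76  N=1 Z=0
-- IRQ taken; context saved, return-PC = 6 --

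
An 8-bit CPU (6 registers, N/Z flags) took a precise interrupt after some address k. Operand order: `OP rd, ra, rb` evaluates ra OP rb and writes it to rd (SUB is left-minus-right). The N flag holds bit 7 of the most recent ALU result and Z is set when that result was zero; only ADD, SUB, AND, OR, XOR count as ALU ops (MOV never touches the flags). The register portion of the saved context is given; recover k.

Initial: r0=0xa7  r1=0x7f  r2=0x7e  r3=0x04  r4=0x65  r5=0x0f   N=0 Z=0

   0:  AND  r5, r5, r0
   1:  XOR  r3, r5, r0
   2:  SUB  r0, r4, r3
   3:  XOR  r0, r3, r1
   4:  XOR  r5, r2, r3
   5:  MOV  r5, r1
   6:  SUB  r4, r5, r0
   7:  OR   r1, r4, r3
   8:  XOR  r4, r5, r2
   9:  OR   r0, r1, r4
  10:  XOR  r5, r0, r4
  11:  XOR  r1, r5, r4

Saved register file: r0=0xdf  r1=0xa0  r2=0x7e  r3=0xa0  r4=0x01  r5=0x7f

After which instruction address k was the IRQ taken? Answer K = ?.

K = 8

after  0: r0=0xa7 r1=0x7f r2=0x7e r3=0x04 r4=0x65 r5=0x07  N=0 Z=0
after  1: r0=0xa7 r1=0x7f r2=0x7e r3=0xa0 r4=0x65 r5=0x07  N=1 Z=0
after  2: r0=0xc5 r1=0x7f r2=0x7e r3=0xa0 r4=0x65 r5=0x07  N=1 Z=0
after  3: r0=0xdf r1=0x7f r2=0x7e r3=0xa0 r4=0x65 r5=0x07  N=1 Z=0
after  4: r0=0xdf r1=0x7f r2=0x7e r3=0xa0 r4=0x65 r5=0xde  N=1 Z=0
after  5: r0=0xdf r1=0x7f r2=0x7e r3=0xa0 r4=0x65 r5=0x7f  N=1 Z=0
after  6: r0=0xdf r1=0x7f r2=0x7e r3=0xa0 r4=0xa0 r5=0x7f  N=1 Z=0
after  7: r0=0xdf r1=0xa0 r2=0x7e r3=0xa0 r4=0xa0 r5=0x7f  N=1 Z=0
after  8: r0=0xdf r1=0xa0 r2=0x7e r3=0xa0 r4=0x01 r5=0x7f  N=0 Z=0
-- IRQ taken; context saved, return-PC = 9 --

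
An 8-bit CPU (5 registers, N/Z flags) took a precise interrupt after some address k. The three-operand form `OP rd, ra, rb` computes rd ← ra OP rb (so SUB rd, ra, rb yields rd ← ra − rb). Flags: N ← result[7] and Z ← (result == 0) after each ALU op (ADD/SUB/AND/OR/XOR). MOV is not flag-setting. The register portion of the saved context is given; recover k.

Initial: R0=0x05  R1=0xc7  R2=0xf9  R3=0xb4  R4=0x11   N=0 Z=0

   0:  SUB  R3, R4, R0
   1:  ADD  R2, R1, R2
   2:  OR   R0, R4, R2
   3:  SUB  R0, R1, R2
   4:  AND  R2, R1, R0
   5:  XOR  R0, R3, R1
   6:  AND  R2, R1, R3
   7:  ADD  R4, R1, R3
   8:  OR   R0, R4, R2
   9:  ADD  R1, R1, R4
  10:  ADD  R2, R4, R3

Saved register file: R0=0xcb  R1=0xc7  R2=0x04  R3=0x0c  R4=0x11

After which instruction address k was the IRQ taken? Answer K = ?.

after  0: R0=0x05 R1=0xc7 R2=0xf9 R3=0x0c R4=0x11  N=0 Z=0
after  1: R0=0x05 R1=0xc7 R2=0xc0 R3=0x0c R4=0x11  N=1 Z=0
after  2: R0=0xd1 R1=0xc7 R2=0xc0 R3=0x0c R4=0x11  N=1 Z=0
after  3: R0=0x07 R1=0xc7 R2=0xc0 R3=0x0c R4=0x11  N=0 Z=0
after  4: R0=0x07 R1=0xc7 R2=0x07 R3=0x0c R4=0x11  N=0 Z=0
after  5: R0=0xcb R1=0xc7 R2=0x07 R3=0x0c R4=0x11  N=1 Z=0
after  6: R0=0xcb R1=0xc7 R2=0x04 R3=0x0c R4=0x11  N=0 Z=0
-- IRQ taken; context saved, return-PC = 7 --

K = 6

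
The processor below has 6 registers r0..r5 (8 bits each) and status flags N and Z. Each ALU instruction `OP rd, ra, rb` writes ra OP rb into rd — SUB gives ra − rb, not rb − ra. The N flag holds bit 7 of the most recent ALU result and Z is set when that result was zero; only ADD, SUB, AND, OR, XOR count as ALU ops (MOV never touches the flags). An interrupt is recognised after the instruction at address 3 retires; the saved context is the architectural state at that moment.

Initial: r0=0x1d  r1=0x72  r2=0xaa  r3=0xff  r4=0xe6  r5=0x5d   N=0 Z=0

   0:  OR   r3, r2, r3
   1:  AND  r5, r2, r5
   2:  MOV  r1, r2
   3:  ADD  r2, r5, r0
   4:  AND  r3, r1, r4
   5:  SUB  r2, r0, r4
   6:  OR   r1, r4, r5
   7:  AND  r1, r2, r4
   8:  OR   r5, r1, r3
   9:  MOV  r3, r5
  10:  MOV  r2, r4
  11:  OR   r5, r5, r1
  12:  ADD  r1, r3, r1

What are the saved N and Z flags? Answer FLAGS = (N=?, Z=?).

FLAGS = (N=0, Z=0)

after  0: r0=0x1d r1=0x72 r2=0xaa r3=0xff r4=0xe6 r5=0x5d  N=1 Z=0
after  1: r0=0x1d r1=0x72 r2=0xaa r3=0xff r4=0xe6 r5=0x08  N=0 Z=0
after  2: r0=0x1d r1=0xaa r2=0xaa r3=0xff r4=0xe6 r5=0x08  N=0 Z=0
after  3: r0=0x1d r1=0xaa r2=0x25 r3=0xff r4=0xe6 r5=0x08  N=0 Z=0
-- IRQ taken; context saved, return-PC = 4 --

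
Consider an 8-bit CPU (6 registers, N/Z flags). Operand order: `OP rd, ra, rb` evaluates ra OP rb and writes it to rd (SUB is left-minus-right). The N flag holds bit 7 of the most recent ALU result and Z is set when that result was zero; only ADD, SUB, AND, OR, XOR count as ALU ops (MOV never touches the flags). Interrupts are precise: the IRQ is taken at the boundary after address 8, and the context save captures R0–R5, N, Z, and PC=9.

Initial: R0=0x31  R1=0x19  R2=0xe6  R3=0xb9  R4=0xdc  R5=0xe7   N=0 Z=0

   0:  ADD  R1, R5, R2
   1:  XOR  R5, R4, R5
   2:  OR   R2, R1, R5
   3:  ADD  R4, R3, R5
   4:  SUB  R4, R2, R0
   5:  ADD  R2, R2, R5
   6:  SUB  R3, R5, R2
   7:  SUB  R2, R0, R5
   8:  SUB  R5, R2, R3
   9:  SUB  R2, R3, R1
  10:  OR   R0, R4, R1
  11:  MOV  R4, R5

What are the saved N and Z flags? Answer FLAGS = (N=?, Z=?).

FLAGS = (N=1, Z=0)

after  0: R0=0x31 R1=0xcd R2=0xe6 R3=0xb9 R4=0xdc R5=0xe7  N=1 Z=0
after  1: R0=0x31 R1=0xcd R2=0xe6 R3=0xb9 R4=0xdc R5=0x3b  N=0 Z=0
after  2: R0=0x31 R1=0xcd R2=0xff R3=0xb9 R4=0xdc R5=0x3b  N=1 Z=0
after  3: R0=0x31 R1=0xcd R2=0xff R3=0xb9 R4=0xf4 R5=0x3b  N=1 Z=0
after  4: R0=0x31 R1=0xcd R2=0xff R3=0xb9 R4=0xce R5=0x3b  N=1 Z=0
after  5: R0=0x31 R1=0xcd R2=0x3a R3=0xb9 R4=0xce R5=0x3b  N=0 Z=0
after  6: R0=0x31 R1=0xcd R2=0x3a R3=0x01 R4=0xce R5=0x3b  N=0 Z=0
after  7: R0=0x31 R1=0xcd R2=0xf6 R3=0x01 R4=0xce R5=0x3b  N=1 Z=0
after  8: R0=0x31 R1=0xcd R2=0xf6 R3=0x01 R4=0xce R5=0xf5  N=1 Z=0
-- IRQ taken; context saved, return-PC = 9 --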